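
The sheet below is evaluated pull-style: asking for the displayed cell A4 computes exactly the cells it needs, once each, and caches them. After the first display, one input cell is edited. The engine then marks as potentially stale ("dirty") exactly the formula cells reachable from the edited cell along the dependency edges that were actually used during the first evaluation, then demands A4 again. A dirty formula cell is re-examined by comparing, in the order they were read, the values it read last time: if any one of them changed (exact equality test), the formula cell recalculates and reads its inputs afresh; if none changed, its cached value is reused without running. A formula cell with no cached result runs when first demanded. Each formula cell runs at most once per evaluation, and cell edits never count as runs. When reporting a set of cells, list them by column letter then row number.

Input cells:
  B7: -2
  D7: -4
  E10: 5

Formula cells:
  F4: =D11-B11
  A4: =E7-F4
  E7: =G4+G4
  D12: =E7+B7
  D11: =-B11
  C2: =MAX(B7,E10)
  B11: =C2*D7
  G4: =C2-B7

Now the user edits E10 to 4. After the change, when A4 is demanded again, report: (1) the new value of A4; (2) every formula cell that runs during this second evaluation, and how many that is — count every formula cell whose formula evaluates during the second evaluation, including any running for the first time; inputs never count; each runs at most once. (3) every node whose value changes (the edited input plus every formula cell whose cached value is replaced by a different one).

First demand of the output computes:
  C2 = MAX(-2, 5) = 5
  B11 = 5 * -4 = -20
  D11 = -(-20) = 20
  F4 = 20 - -20 = 40
  G4 = 5 - -2 = 7
  E7 = 7 + 7 = 14
  A4 = 14 - 40 = -26

After the edit, cleaning proceeds:
  C2: a read changed (E10 5->4) — executes, giving 4.
  B11: a read changed (C2 5->4) — executes, giving -16.
  D11: a read changed (B11 -20->-16) — executes, giving 16.
  F4: a read changed (D11 20->16; B11 -20->-16) — executes, giving 32.
  G4: a read changed (C2 5->4) — executes, giving 6.
  E7: a read changed (G4 7->6; G4 7->6) — executes, giving 12.
  A4: a read changed (E7 14->12; F4 40->32) — executes, giving -20.

Demanding A4 again yields -20.
7 formula cells run: A4, B11, C2, D11, E7, F4, G4.
The nodes whose values change: A4, B11, C2, D11, E7, E10, F4, G4.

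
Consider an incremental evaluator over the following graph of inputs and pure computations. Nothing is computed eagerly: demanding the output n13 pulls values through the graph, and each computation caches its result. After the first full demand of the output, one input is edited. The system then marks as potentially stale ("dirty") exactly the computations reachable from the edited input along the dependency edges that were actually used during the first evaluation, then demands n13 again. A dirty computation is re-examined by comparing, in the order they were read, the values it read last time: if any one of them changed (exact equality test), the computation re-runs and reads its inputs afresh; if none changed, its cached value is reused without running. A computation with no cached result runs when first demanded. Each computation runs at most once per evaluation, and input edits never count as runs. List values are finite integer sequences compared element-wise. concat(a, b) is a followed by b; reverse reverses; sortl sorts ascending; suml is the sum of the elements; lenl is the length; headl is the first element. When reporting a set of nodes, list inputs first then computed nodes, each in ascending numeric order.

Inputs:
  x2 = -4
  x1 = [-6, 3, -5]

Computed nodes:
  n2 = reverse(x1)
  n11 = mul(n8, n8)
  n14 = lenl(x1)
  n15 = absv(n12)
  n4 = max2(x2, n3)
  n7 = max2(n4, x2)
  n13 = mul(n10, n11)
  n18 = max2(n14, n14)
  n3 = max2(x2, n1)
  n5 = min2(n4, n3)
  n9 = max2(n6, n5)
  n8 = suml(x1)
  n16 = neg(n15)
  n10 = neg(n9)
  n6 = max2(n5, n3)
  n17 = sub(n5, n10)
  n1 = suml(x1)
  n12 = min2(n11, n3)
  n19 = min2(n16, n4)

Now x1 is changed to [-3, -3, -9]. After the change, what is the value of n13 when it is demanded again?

Initial pass — values computed on the first demand:
  n1 = suml([-6, 3, -5]) = -8
  n3 = max2(-4, -8) = -4
  n4 = max2(-4, -4) = -4
  n5 = min2(-4, -4) = -4
  n6 = max2(-4, -4) = -4
  n8 = suml([-6, 3, -5]) = -8
  n9 = max2(-4, -4) = -4
  n10 = neg(-4) = 4
  n11 = mul(-8, -8) = 64
  n13 = mul(4, 64) = 256

Second demand — change propagation:
  n1: re-runs because x1 [-6, 3, -5]->[-3, -3, -9]; new result -15.
  n3: re-runs because n1 -8->-15; new result -4 (unchanged).
  n4: re-examined; everything it read last time is the same (x2 unchanged, n3 unchanged) — cache -4 kept, no run.
  n5: re-examined; everything it read last time is the same (n4 unchanged, n3 unchanged) — cache -4 kept, no run.
  n6: re-examined; everything it read last time is the same (n5 unchanged, n3 unchanged) — cache -4 kept, no run.
  n8: re-runs because x1 [-6, 3, -5]->[-3, -3, -9]; new result -15.
  n9: re-examined; everything it read last time is the same (n6 unchanged, n5 unchanged) — cache -4 kept, no run.
  n10: re-examined; everything it read last time is the same (n9 unchanged) — cache 4 kept, no run.
  n11: re-runs because n8 -8->-15; n8 -8->-15; new result 225.
  n13: re-runs because n11 64->225; new result 900.

The important point: at n4 every value read last time is unchanged, so the dirty flag clears without a run.

n13 now evaluates to 900.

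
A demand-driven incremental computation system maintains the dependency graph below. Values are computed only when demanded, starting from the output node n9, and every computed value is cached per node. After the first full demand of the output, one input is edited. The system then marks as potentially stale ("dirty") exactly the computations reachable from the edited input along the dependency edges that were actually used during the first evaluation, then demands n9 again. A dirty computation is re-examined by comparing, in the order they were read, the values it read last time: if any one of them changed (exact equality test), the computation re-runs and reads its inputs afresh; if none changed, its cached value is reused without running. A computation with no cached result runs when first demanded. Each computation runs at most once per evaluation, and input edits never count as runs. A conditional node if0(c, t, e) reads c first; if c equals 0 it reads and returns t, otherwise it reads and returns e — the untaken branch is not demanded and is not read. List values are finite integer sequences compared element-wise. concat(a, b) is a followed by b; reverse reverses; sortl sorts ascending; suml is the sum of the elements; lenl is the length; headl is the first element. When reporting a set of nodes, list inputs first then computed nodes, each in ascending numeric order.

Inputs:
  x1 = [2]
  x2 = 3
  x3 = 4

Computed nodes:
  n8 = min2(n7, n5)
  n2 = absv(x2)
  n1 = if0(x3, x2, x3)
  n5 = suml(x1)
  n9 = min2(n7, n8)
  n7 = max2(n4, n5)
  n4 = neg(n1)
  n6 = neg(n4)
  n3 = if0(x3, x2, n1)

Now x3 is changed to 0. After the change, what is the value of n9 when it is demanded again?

New value of n9: 2.
Key observation: the change is absorbed at n7 — it re-runs but produces the same value, and the output's value is unchanged.

First evaluation (everything demanded from the output):
  n1 = if0(x3=4 -> else branch x3) = 4
  n4 = neg(4) = -4
  n5 = suml([2]) = 2
  n7 = max2(-4, 2) = 2
  n8 = min2(2, 2) = 2
  n9 = min2(2, 2) = 2

Propagation after the edit:
  n1: runs — x3 4->0; x3 4->0; result 3.
  n4: runs — n1 4->3; result -3.
  n7: runs — n4 -4->-3; result 2 (same value as before).
  n8: checked — values it read are unchanged (n7 unchanged, n5 unchanged); reused cached 2 without running.
  n9: checked — values it read are unchanged (n7 unchanged, n8 unchanged); reused cached 2 without running.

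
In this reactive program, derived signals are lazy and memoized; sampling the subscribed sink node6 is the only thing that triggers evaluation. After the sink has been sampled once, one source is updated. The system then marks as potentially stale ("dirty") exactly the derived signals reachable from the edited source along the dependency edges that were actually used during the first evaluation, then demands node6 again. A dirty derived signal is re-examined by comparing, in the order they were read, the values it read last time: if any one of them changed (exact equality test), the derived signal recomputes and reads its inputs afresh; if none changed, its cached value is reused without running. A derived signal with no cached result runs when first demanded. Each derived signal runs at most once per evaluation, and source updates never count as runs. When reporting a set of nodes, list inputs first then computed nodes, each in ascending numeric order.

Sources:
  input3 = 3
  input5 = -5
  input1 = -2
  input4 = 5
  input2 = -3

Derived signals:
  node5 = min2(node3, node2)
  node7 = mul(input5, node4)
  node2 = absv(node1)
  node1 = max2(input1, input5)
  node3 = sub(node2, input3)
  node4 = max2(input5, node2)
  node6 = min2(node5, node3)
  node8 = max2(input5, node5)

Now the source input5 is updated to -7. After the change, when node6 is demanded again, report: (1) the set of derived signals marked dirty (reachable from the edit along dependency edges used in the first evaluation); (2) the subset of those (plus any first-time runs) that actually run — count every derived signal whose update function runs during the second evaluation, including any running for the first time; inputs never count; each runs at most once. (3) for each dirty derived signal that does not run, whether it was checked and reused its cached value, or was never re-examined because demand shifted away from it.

The edit dirties: node1, node2, node3, node5, node6.
1 derived signals run: node1.
Cache hits after checking: node2, node3, node5, node6.
Note the absorption at node1: it re-runs yet its value is the same, leaving the output's value untouched.

First demand of the output computes:
  node1 = max2(-2, -5) = -2
  node2 = absv(-2) = 2
  node3 = sub(2, 3) = -1
  node5 = min2(-1, 2) = -1
  node6 = min2(-1, -1) = -1

After the edit, cleaning proceeds:
  node1: a read changed (input5 -5->-7) — executes, giving -2 — identical to its old value.
  node2: dirty, but its reads are unchanged (node1 unchanged); cached 2 stands.
  node3: dirty, but its reads are unchanged (node2 unchanged, input3 unchanged); cached -1 stands.
  node5: dirty, but its reads are unchanged (node3 unchanged, node2 unchanged); cached -1 stands.
  node6: dirty, but its reads are unchanged (node5 unchanged, node3 unchanged); cached -1 stands.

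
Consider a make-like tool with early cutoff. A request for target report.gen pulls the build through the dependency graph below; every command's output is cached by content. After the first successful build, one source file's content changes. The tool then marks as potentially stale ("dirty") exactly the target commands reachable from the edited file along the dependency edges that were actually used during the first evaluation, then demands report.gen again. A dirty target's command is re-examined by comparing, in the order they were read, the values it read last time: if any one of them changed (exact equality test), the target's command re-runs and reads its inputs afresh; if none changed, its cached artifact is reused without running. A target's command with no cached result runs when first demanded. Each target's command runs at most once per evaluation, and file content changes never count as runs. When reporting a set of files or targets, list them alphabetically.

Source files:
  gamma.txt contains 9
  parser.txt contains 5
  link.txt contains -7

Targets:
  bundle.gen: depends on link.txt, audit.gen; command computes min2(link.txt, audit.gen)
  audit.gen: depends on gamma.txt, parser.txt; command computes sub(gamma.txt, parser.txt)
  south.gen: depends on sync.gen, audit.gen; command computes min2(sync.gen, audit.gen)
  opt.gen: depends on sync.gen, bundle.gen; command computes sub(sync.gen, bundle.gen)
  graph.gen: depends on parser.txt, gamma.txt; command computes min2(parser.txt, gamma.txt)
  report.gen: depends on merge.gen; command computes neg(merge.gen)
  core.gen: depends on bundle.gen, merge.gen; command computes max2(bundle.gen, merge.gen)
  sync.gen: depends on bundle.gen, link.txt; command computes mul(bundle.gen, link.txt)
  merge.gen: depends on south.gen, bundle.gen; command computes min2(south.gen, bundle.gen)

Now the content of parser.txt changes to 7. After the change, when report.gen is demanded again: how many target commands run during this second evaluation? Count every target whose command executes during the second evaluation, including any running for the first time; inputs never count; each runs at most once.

4 target commands run: audit.gen, bundle.gen, merge.gen, south.gen.
Note where the cutoff bites: sync.gen is checked, finds nothing changed, and keeps its cache.

First demand of the output computes:
  audit.gen = sub(9, 5) = 4
  bundle.gen = min2(-7, 4) = -7
  sync.gen = mul(-7, -7) = 49
  south.gen = min2(49, 4) = 4
  merge.gen = min2(4, -7) = -7
  report.gen = neg(-7) = 7

After the edit, cleaning proceeds:
  audit.gen: a read changed (parser.txt 5->7) — executes, giving 2.
  bundle.gen: a read changed (audit.gen 4->2) — executes, giving -7 — identical to its old value.
  sync.gen: dirty, but its reads are unchanged (bundle.gen unchanged, link.txt unchanged); cached 49 stands.
  south.gen: a read changed (audit.gen 4->2) — executes, giving 2.
  merge.gen: a read changed (south.gen 4->2) — executes, giving -7 — identical to its old value.
  report.gen: dirty, but its reads are unchanged (merge.gen unchanged); cached 7 stands.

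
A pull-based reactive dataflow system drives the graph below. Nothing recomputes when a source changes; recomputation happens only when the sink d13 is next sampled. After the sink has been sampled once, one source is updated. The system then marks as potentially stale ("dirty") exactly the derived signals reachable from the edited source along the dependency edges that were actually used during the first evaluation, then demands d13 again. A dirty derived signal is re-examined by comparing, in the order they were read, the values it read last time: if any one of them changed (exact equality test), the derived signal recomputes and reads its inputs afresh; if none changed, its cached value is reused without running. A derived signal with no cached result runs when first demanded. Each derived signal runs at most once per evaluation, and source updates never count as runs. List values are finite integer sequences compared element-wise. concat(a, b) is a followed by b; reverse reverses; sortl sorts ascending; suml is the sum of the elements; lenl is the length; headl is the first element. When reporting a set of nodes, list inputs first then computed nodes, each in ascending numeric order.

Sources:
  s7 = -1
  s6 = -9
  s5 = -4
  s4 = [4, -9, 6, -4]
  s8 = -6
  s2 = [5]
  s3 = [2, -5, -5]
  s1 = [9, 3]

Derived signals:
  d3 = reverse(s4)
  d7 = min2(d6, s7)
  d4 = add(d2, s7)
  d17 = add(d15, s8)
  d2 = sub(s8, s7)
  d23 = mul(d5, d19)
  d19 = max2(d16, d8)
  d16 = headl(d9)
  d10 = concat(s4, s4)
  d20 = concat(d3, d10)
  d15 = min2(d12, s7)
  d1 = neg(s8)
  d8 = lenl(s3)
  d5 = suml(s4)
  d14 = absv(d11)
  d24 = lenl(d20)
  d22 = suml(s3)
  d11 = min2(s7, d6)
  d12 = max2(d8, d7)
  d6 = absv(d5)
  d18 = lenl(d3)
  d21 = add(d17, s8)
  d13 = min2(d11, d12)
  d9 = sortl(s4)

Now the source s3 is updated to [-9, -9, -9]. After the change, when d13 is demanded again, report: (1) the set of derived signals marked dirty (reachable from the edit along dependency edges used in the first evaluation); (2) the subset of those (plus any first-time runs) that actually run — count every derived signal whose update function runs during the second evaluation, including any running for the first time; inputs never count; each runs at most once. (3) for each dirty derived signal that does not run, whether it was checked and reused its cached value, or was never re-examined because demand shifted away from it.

First evaluation (everything demanded from the output):
  d5 = suml([4, -9, 6, -4]) = -3
  d6 = absv(-3) = 3
  d7 = min2(3, -1) = -1
  d8 = lenl([2, -5, -5]) = 3
  d11 = min2(-1, 3) = -1
  d12 = max2(3, -1) = 3
  d13 = min2(-1, 3) = -1

Propagation after the edit:
  d8: runs — s3 [2, -5, -5]->[-9, -9, -9]; result 3 (same value as before).
  d12: checked — values it read are unchanged (d8 unchanged, d7 unchanged); reused cached 3 without running.
  d13: checked — values it read are unchanged (d11 unchanged, d12 unchanged); reused cached -1 without running.

Key observation: the change is absorbed at d8 — it re-runs but produces the same value, and the output's value is unchanged.

Marked dirty: d8, d12, d13.
Derived signals that run: d8 — 1 in total.
Checked but reused from cache: d12, d13.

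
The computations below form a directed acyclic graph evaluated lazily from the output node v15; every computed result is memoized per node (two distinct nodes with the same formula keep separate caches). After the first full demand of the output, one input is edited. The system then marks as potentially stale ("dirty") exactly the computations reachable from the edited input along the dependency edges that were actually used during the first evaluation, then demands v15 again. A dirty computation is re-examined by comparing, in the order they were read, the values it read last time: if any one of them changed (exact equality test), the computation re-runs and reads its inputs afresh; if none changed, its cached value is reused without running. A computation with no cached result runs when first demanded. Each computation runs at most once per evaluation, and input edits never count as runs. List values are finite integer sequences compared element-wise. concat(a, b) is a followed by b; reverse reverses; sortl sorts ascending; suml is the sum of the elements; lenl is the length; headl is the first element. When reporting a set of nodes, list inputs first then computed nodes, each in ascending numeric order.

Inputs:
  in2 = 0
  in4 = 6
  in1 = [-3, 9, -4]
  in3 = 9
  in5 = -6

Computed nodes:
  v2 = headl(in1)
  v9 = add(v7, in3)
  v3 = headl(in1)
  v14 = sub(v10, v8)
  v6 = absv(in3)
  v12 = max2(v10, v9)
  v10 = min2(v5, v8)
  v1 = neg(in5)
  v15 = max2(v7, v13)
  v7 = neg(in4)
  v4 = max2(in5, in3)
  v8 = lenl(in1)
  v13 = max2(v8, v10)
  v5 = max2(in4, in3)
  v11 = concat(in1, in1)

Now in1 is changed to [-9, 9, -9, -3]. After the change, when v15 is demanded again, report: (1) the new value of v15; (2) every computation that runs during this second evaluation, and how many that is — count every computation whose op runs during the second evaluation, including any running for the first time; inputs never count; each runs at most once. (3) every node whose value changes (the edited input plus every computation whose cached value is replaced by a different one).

First demand of the output computes:
  v5 = max2(6, 9) = 9
  v7 = neg(6) = -6
  v8 = lenl([-3, 9, -4]) = 3
  v10 = min2(9, 3) = 3
  v13 = max2(3, 3) = 3
  v15 = max2(-6, 3) = 3

After the edit, cleaning proceeds:
  v8: a read changed (in1 [-3, 9, -4]->[-9, 9, -9, -3]) — executes, giving 4.
  v10: a read changed (v8 3->4) — executes, giving 4.
  v13: a read changed (v8 3->4; v10 3->4) — executes, giving 4.
  v15: a read changed (v13 3->4) — executes, giving 4.

Demanding v15 again yields 4.
4 computations run: v8, v10, v13, v15.
The nodes whose values change: in1, v8, v10, v13, v15.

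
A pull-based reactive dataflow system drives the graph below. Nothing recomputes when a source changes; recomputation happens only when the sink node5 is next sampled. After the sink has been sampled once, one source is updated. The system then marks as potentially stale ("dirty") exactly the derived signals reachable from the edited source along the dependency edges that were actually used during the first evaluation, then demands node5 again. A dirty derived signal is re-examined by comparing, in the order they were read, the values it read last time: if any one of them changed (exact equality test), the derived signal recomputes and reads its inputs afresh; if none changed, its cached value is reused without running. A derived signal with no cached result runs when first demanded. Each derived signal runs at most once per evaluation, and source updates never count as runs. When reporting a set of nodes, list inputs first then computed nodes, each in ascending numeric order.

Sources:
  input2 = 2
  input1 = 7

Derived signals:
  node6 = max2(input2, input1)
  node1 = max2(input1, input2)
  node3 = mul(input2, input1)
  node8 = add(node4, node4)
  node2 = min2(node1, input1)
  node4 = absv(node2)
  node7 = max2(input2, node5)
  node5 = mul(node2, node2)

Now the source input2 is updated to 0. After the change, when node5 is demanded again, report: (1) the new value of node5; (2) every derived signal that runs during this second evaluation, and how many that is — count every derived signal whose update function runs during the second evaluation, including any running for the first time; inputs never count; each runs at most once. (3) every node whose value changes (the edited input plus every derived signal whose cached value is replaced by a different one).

New value of node5: 49.
Derived signals that run: node1 — 1 in total.
Values that change: input2.
Key observation: the change is absorbed at node1 — it re-runs but produces the same value, and the output's value is unchanged.

First evaluation (everything demanded from the output):
  node1 = max2(7, 2) = 7
  node2 = min2(7, 7) = 7
  node5 = mul(7, 7) = 49

Propagation after the edit:
  node1: runs — input2 2->0; result 7 (same value as before).
  node2: checked — values it read are unchanged (node1 unchanged, input1 unchanged); reused cached 7 without running.
  node5: checked — values it read are unchanged (node2 unchanged, node2 unchanged); reused cached 49 without running.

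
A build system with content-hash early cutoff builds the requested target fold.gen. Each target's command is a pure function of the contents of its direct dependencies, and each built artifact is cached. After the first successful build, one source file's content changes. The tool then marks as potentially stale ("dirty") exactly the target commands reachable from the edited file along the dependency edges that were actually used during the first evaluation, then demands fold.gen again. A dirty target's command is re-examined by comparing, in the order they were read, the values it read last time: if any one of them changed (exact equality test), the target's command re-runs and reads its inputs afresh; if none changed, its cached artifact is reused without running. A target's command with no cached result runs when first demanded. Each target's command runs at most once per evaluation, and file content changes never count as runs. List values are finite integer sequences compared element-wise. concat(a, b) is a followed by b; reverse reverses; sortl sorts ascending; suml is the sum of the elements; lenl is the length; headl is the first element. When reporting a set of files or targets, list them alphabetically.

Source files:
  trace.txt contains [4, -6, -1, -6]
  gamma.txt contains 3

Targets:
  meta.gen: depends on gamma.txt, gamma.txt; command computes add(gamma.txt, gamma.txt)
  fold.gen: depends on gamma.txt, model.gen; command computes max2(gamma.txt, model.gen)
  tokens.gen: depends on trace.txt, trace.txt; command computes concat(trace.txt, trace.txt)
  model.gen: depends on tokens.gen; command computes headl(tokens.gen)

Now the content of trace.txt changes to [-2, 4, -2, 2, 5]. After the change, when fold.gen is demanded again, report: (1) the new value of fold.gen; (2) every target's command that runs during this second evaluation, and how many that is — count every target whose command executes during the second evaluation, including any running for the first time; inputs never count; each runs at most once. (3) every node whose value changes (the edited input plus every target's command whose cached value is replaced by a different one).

First evaluation (everything demanded from the output):
  tokens.gen = concat([4, -6, -1, -6], [4, -6, -1, -6]) = [4, -6, -1, -6, 4, -6, -1, -6]
  model.gen = headl([4, -6, -1, -6, 4, -6, -1, -6]) = 4
  fold.gen = max2(3, 4) = 4

Propagation after the edit:
  tokens.gen: runs — trace.txt [4, -6, -1, -6]->[-2, 4, -2, 2, 5]; trace.txt [4, -6, -1, -6]->[-2, 4, -2, 2, 5]; result [-2, 4, -2, 2, 5, -2, 4, -2, 2, 5].
  model.gen: runs — tokens.gen [4, -6, -1, -6, 4, -6, -1, -6]->[-2, 4, -2, 2, 5, -2, 4, -2, 2, 5]; result -2.
  fold.gen: runs — model.gen 4->-2; result 3.

New value of fold.gen: 3.
Target commands that run: fold.gen, model.gen, tokens.gen — 3 in total.
Values that change: fold.gen, model.gen, tokens.gen, trace.txt.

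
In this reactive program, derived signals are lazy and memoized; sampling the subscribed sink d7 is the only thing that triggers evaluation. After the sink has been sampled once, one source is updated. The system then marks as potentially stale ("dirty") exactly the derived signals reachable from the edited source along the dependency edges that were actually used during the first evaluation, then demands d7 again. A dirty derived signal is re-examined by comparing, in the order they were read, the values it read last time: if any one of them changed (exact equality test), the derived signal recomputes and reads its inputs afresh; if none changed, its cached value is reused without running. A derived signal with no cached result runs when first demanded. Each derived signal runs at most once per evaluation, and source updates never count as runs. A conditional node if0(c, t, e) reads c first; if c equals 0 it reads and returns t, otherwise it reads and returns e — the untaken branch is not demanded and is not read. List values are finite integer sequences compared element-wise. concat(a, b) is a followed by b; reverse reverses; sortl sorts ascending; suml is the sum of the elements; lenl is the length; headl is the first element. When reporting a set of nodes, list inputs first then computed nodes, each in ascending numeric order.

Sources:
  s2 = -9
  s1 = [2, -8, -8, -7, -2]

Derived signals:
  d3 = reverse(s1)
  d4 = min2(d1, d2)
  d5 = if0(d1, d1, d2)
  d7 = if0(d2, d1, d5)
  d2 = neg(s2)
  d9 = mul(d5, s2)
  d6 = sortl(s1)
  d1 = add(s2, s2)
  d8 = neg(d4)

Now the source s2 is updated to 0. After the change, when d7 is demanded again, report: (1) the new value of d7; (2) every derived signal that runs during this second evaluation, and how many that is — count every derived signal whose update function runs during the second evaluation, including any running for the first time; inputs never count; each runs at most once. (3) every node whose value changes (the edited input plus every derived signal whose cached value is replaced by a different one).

Demanding d7 again yields 0.
3 derived signals run: d1, d2, d7.
The nodes whose values change: s2, d1, d2, d7.
Note the branch switch — demand abandons d5, which is never re-examined.

First demand of the output computes:
  d1 = add(-9, -9) = -18
  d2 = neg(-9) = 9
  d5 = if0(d1=-18 -> else branch d2) = 9
  d7 = if0(d2=9 -> else branch d5) = 9

After the edit, cleaning proceeds:
  d1: a read changed (s2 -9->0; s2 -9->0) — executes, giving 0.
  d2: a read changed (s2 -9->0) — executes, giving 0.
  d5: stays stale; no demand reaches it after the flip.
  d7: a read changed (d2 9->0) — executes, giving 0.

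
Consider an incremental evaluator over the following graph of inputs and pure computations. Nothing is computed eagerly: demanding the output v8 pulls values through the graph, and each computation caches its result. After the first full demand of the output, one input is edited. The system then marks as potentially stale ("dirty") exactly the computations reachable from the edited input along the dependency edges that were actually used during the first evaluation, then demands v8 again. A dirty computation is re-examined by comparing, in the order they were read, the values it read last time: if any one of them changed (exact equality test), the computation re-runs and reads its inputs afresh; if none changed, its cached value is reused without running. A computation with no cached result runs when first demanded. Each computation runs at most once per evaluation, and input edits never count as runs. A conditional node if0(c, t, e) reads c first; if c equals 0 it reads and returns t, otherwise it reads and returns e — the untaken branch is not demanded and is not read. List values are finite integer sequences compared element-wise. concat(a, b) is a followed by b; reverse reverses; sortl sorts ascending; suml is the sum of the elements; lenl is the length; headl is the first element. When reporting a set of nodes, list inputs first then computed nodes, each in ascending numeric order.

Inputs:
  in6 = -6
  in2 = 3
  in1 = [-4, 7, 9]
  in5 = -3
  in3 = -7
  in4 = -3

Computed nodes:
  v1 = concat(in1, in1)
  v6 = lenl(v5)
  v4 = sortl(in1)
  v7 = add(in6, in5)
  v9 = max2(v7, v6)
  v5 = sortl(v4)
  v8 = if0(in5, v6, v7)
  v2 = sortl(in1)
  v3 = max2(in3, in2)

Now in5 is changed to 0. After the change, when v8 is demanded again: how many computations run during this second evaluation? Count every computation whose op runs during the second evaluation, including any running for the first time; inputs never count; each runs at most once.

Initial pass — values computed on the first demand:
  v7 = add(-6, -3) = -9
  v8 = if0(in5=-3 -> else branch v7) = -9

Second demand — change propagation:
  v4: newly demanded (no cache) — executes and yields [-4, 7, 9].
  v5: newly demanded (no cache) — executes and yields [-4, 7, 9].
  v6: newly demanded (no cache) — executes and yields 3.
  v7: dirty yet unreached — the second evaluation never asks for it.
  v8: re-runs because in5 -3->0; new result 3.

The important point: the flipped condition redirects demand; v7 is left stale, never re-checked.

Run set: v4, v5, v6, v8 (4 run).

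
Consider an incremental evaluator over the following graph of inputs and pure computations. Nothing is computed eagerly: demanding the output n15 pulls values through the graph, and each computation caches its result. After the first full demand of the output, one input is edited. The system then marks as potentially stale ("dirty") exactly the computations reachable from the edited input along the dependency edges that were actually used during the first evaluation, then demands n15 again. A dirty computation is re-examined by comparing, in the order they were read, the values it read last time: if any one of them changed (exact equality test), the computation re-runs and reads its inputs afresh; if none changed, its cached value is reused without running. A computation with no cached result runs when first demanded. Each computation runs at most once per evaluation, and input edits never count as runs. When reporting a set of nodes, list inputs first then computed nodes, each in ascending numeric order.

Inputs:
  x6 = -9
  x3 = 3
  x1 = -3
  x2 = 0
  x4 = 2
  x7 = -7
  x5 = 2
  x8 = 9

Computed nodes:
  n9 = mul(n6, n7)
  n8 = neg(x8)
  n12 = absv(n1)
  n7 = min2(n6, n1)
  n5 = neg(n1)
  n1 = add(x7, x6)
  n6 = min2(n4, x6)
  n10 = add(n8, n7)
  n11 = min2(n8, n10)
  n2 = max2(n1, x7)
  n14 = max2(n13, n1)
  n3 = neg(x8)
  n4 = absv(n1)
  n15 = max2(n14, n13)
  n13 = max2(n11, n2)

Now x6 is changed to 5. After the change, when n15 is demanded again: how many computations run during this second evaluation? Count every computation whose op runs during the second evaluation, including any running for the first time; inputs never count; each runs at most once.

Run set: n1, n2, n4, n6, n7, n10, n11, n13, n14, n15 (10 run).

Initial pass — values computed on the first demand:
  n1 = add(-7, -9) = -16
  n2 = max2(-16, -7) = -7
  n4 = absv(-16) = 16
  n6 = min2(16, -9) = -9
  n7 = min2(-9, -16) = -16
  n8 = neg(9) = -9
  n10 = add(-9, -16) = -25
  n11 = min2(-9, -25) = -25
  n13 = max2(-25, -7) = -7
  n14 = max2(-7, -16) = -7
  n15 = max2(-7, -7) = -7

Second demand — change propagation:
  n1: re-runs because x6 -9->5; new result -2.
  n2: re-runs because n1 -16->-2; new result -2.
  n4: re-runs because n1 -16->-2; new result 2.
  n6: re-runs because n4 16->2; x6 -9->5; new result 2.
  n7: re-runs because n6 -9->2; n1 -16->-2; new result -2.
  n10: re-runs because n7 -16->-2; new result -11.
  n11: re-runs because n10 -25->-11; new result -11.
  n13: re-runs because n11 -25->-11; n2 -7->-2; new result -2.
  n14: re-runs because n13 -7->-2; n1 -16->-2; new result -2.
  n15: re-runs because n14 -7->-2; n13 -7->-2; new result -2.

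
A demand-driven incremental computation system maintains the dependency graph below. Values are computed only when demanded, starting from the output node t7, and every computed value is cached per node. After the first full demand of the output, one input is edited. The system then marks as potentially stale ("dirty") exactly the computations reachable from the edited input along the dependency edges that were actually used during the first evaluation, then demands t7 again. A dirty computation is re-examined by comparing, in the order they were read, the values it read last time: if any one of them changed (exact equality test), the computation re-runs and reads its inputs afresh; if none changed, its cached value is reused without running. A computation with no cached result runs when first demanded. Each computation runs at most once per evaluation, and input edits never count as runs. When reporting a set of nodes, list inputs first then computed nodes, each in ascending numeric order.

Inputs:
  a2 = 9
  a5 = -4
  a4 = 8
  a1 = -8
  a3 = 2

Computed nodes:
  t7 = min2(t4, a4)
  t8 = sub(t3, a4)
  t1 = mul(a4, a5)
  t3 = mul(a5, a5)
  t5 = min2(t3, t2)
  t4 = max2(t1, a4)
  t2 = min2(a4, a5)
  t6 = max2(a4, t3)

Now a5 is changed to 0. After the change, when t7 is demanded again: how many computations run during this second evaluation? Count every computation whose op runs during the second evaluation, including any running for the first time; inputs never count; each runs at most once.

Computations that run: t1, t4 — 2 in total.
Key observation: the change is absorbed at t4 — it re-runs but produces the same value, and the output's value is unchanged.

First evaluation (everything demanded from the output):
  t1 = mul(8, -4) = -32
  t4 = max2(-32, 8) = 8
  t7 = min2(8, 8) = 8

Propagation after the edit:
  t1: runs — a5 -4->0; result 0.
  t4: runs — t1 -32->0; result 8 (same value as before).
  t7: checked — values it read are unchanged (t4 unchanged, a4 unchanged); reused cached 8 without running.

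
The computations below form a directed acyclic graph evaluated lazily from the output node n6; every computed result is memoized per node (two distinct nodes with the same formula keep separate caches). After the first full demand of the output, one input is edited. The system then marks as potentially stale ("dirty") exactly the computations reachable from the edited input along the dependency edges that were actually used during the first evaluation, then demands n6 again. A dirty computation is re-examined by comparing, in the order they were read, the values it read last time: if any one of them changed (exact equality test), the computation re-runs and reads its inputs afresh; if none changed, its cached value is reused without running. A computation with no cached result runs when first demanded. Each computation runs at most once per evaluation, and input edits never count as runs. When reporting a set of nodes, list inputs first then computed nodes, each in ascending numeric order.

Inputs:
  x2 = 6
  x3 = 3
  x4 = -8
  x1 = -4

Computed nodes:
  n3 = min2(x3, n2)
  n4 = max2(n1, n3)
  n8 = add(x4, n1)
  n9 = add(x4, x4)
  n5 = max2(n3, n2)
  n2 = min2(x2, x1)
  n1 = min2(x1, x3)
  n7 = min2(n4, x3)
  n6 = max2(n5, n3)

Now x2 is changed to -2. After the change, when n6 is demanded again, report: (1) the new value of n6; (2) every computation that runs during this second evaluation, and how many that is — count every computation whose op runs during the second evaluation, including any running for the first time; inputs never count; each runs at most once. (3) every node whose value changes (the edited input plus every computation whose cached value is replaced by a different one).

Demanding n6 again yields -4.
1 computations run: n2.
The nodes whose values change: x2.
Note the absorption at n2: it re-runs yet its value is the same, leaving the output's value untouched.

First demand of the output computes:
  n2 = min2(6, -4) = -4
  n3 = min2(3, -4) = -4
  n5 = max2(-4, -4) = -4
  n6 = max2(-4, -4) = -4

After the edit, cleaning proceeds:
  n2: a read changed (x2 6->-2) — executes, giving -4 — identical to its old value.
  n3: dirty, but its reads are unchanged (x3 unchanged, n2 unchanged); cached -4 stands.
  n5: dirty, but its reads are unchanged (n3 unchanged, n2 unchanged); cached -4 stands.
  n6: dirty, but its reads are unchanged (n5 unchanged, n3 unchanged); cached -4 stands.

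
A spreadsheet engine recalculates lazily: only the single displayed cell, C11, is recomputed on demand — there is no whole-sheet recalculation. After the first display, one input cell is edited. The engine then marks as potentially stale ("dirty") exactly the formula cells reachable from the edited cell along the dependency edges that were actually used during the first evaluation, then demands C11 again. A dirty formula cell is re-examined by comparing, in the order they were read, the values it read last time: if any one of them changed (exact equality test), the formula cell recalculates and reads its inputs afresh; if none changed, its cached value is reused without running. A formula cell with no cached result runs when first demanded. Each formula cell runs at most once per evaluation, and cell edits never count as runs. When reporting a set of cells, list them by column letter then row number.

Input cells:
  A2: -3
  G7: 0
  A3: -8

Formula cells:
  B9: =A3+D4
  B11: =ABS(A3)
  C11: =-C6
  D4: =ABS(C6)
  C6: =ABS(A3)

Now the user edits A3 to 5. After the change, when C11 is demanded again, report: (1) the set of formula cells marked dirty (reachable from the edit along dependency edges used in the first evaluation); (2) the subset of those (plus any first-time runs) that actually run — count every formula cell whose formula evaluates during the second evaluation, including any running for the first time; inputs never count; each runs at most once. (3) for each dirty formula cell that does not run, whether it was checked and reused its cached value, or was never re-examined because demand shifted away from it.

Marked dirty: C6, C11.
Formula cells that run: C6, C11 — 2 in total.
Every dirty formula cell ran.

First evaluation (everything demanded from the output):
  C6 = ABS(-8) = 8
  C11 = -(8) = -8

Propagation after the edit:
  C6: runs — A3 -8->5; result 5.
  C11: runs — C6 8->5; result -5.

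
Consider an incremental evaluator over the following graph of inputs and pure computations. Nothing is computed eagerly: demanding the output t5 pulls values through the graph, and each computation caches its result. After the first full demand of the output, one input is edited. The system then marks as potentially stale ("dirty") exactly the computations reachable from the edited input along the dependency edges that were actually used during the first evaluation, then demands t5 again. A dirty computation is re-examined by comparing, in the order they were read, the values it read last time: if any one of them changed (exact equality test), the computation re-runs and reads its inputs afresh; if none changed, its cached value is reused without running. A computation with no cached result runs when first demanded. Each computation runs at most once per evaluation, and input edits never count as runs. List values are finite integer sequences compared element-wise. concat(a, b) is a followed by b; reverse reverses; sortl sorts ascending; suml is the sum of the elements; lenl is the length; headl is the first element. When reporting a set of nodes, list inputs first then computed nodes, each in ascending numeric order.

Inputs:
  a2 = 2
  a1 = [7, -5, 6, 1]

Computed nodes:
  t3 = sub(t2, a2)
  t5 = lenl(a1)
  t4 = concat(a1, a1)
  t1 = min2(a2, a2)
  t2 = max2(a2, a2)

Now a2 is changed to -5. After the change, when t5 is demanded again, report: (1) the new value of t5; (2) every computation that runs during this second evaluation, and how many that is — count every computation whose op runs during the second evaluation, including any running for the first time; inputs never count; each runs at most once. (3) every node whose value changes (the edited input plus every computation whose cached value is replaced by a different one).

Initial pass — values computed on the first demand:
  t5 = lenl([7, -5, 6, 1]) = 4

Second demand — change propagation:
  no demanded computation ever read a2, so the edit dirties nothing and nothing runs.

The important point: nothing the output needs ever reads a2, so the edit is invisible to it.

t5 now evaluates to 4.
Run set: none (0 run).
Changed values: a2.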